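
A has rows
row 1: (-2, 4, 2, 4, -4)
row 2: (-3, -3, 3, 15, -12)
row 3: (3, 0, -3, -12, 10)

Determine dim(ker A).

3

Row reduce to echelon form.
R2 ← R2 − (3/2)·R1: [0, -9, 0, 9, -6]
R3 ← R3 + (3/2)·R1: [0, 6, 0, -6, 4]
R3 ← R3 + (2/3)·R2: [0, 0, 0, 0, 0]
2 nonzero rows, so rank(A) = 2.
A has 5 columns; by rank–nullity, nullity = 5 − 2 = 3.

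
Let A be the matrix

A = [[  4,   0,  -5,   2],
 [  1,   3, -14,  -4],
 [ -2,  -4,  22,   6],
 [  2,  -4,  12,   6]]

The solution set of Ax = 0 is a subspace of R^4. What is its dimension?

1

Row reduce to echelon form.
R2 ← R2 − (1/4)·R1: [0, 3, -51/4, -9/2]
R3 ← R3 + (1/2)·R1: [0, -4, 39/2, 7]
R4 ← R4 − (1/2)·R1: [0, -4, 29/2, 5]
R3 ← R3 + (4/3)·R2: [0, 0, 5/2, 1]
R4 ← R4 + (4/3)·R2: [0, 0, -5/2, -1]
R4 ← R4 + R3: [0, 0, 0, 0]
3 nonzero rows, so rank(A) = 3.
A has 4 columns; by rank–nullity, nullity = 4 − 3 = 1.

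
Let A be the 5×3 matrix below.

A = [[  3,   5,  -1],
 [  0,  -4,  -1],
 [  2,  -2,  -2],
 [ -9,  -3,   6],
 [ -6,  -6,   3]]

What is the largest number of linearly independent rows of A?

Row reduce to echelon form.
R3 ← R3 − (2/3)·R1: [0, -16/3, -4/3]
R4 ← R4 + (3)·R1: [0, 12, 3]
R5 ← R5 + (2)·R1: [0, 4, 1]
R3 ← R3 − (4/3)·R2: [0, 0, 0]
R4 ← R4 + (3)·R2: [0, 0, 0]
R5 ← R5 + R2: [0, 0, 0]
Echelon form has 2 nonzero rows, so rank(A) = 2.
The rank gives the maximum number of linearly independent rows: 2.

2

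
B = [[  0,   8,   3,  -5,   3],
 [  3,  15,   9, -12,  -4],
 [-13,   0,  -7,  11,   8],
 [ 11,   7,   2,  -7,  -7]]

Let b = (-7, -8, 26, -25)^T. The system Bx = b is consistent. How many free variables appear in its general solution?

1

Row reduce the augmented matrix [B | b].
Swap R1 ↔ R2
R3 ← R3 + (13/3)·R1: [0, 65, 32, -41, -28/3, -26/3]
R4 ← R4 − (11/3)·R1: [0, -48, -31, 37, 23/3, 13/3]
R3 ← R3 − (65/8)·R2: [0, 0, 61/8, -3/8, -809/24, 1157/24]
R4 ← R4 + (6)·R2: [0, 0, -13, 7, 77/3, -113/3]
R4 ← R4 + (104/61)·R3: [0, 0, 0, 388/61, -1940/61, 2716/61]
The echelon form has 4 nonzero rows, and every pivot lies in the first 5 columns, so rank(B) = rank([B|b]) = 4.
The system is consistent.
Free variables = (unknowns) − (rank) = 5 − 4 = 1.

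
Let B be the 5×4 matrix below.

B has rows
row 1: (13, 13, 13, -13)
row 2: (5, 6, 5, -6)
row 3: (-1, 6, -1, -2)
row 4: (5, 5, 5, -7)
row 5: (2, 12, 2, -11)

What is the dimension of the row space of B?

Row reduce to echelon form.
R2 ← R2 − (5/13)·R1: [0, 1, 0, -1]
R3 ← R3 + (1/13)·R1: [0, 7, 0, -3]
R4 ← R4 − (5/13)·R1: [0, 0, 0, -2]
R5 ← R5 − (2/13)·R1: [0, 10, 0, -9]
R3 ← R3 − (7)·R2: [0, 0, 0, 4]
R5 ← R5 − (10)·R2: [0, 0, 0, 1]
R4 ← R4 + (1/2)·R3: [0, 0, 0, 0]
R5 ← R5 − (1/4)·R3: [0, 0, 0, 0]
Echelon form has 3 nonzero rows, so rank(B) = 3.
The row space has dimension equal to the rank: 3.

3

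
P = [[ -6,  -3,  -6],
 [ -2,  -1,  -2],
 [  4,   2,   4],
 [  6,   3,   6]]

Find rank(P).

Row reduce to echelon form.
R2 ← R2 − (1/3)·R1: [0, 0, 0]
R3 ← R3 + (2/3)·R1: [0, 0, 0]
R4 ← R4 + R1: [0, 0, 0]
Echelon form has 1 nonzero row, so rank(P) = 1.

1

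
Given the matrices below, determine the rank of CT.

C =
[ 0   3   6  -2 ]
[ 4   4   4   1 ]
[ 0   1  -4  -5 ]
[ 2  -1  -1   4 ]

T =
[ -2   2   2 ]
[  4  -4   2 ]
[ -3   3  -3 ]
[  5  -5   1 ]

First compute CT:
[[-16,  16, -14],
 [  1,  -1,   5],
 [ -9,   9,   9],
 [ 15, -15,   9]]
Now row reduce the product.
R2 ← R2 + (1/16)·R1: [0, 0, 33/8]
R3 ← R3 − (9/16)·R1: [0, 0, 135/8]
R4 ← R4 + (15/16)·R1: [0, 0, -33/8]
R3 ← R3 − (45/11)·R2: [0, 0, 0]
R4 ← R4 + R2: [0, 0, 0]
2 nonzero rows, so rank(CT) = 2.

2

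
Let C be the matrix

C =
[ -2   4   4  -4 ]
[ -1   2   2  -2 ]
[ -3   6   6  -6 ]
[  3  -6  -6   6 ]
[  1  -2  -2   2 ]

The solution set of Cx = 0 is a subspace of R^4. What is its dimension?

Row reduce to echelon form.
R2 ← R2 − (1/2)·R1: [0, 0, 0, 0]
R3 ← R3 − (3/2)·R1: [0, 0, 0, 0]
R4 ← R4 + (3/2)·R1: [0, 0, 0, 0]
R5 ← R5 + (1/2)·R1: [0, 0, 0, 0]
1 nonzero row, so rank(C) = 1.
C has 4 columns; by rank–nullity, nullity = 4 − 1 = 3.

3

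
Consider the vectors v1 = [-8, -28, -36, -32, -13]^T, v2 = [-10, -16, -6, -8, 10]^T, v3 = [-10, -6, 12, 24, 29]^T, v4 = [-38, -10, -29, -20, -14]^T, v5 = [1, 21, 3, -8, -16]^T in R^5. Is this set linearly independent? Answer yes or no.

Form the matrix with these vectors as rows and row reduce.
R2 ← R2 − (5/4)·R1: [0, 19, 39, 32, 105/4]
R3 ← R3 − (5/4)·R1: [0, 29, 57, 64, 181/4]
R4 ← R4 − (19/4)·R1: [0, 123, 142, 132, 191/4]
R5 ← R5 + (1/8)·R1: [0, 35/2, -3/2, -12, -141/8]
R3 ← R3 − (29/19)·R2: [0, 0, -48/19, 288/19, 197/38]
R4 ← R4 − (123/19)·R2: [0, 0, -2099/19, -1428/19, -4643/38]
R5 ← R5 − (35/38)·R2: [0, 0, -711/19, -788/19, -3177/76]
R4 ← R4 − (2099/48)·R3: [0, 0, 0, -738, -33493/96]
R5 ← R5 − (237/16)·R3: [0, 0, 0, -266, -3795/32]
R5 ← R5 − (133/369)·R4: [0, 0, 0, 0, 7922/1107]
5 nonzero rows, so the 5 vectors span a space of dimension 5.
Since 5 = 5, the vectors are linearly independent.

yes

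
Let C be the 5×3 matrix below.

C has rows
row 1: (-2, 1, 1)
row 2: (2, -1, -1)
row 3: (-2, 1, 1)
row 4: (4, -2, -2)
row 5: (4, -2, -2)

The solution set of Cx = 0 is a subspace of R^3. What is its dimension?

Row reduce to echelon form.
R2 ← R2 + R1: [0, 0, 0]
R3 ← R3 − R1: [0, 0, 0]
R4 ← R4 + (2)·R1: [0, 0, 0]
R5 ← R5 + (2)·R1: [0, 0, 0]
1 nonzero row, so rank(C) = 1.
C has 3 columns; by rank–nullity, nullity = 3 − 1 = 2.

2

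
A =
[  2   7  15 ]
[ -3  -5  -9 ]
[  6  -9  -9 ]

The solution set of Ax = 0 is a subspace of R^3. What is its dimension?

0

Row reduce to echelon form.
R2 ← R2 + (3/2)·R1: [0, 11/2, 27/2]
R3 ← R3 − (3)·R1: [0, -30, -54]
R3 ← R3 + (60/11)·R2: [0, 0, 216/11]
3 nonzero rows, so rank(A) = 3.
A has 3 columns; by rank–nullity, nullity = 3 − 3 = 0.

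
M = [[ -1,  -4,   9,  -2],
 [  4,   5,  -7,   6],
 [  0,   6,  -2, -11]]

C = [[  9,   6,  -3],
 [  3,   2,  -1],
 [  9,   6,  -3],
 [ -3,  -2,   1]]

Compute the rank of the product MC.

1

First compute MC:
[[ 66,  44, -22],
 [-30, -20,  10],
 [ 33,  22, -11]]
Now row reduce the product.
R2 ← R2 + (5/11)·R1: [0, 0, 0]
R3 ← R3 − (1/2)·R1: [0, 0, 0]
1 nonzero row, so rank(MC) = 1.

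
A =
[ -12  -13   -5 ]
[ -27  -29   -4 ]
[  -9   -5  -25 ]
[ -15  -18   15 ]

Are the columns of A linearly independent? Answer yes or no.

Row reduce A to echelon form.
R2 ← R2 − (9/4)·R1: [0, 1/4, 29/4]
R3 ← R3 − (3/4)·R1: [0, 19/4, -85/4]
R4 ← R4 − (5/4)·R1: [0, -7/4, 85/4]
R3 ← R3 − (19)·R2: [0, 0, -159]
R4 ← R4 + (7)·R2: [0, 0, 72]
R4 ← R4 + (24/53)·R3: [0, 0, 0]
3 pivots among 3 columns.
Every column is a pivot column, so the columns are linearly independent.

yes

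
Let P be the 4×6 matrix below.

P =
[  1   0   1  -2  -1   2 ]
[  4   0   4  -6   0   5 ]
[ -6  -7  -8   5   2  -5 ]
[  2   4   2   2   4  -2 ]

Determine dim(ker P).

Row reduce to echelon form.
R2 ← R2 − (4)·R1: [0, 0, 0, 2, 4, -3]
R3 ← R3 + (6)·R1: [0, -7, -2, -7, -4, 7]
R4 ← R4 − (2)·R1: [0, 4, 0, 6, 6, -6]
Swap R2 ↔ R3
R4 ← R4 + (4/7)·R2: [0, 0, -8/7, 2, 26/7, -2]
Swap R3 ↔ R4
4 nonzero rows, so rank(P) = 4.
P has 6 columns; by rank–nullity, nullity = 6 − 4 = 2.

2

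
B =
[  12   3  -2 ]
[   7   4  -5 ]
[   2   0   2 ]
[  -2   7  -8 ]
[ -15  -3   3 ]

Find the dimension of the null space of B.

Row reduce to echelon form.
R2 ← R2 − (7/12)·R1: [0, 9/4, -23/6]
R3 ← R3 − (1/6)·R1: [0, -1/2, 7/3]
R4 ← R4 + (1/6)·R1: [0, 15/2, -25/3]
R5 ← R5 + (5/4)·R1: [0, 3/4, 1/2]
R3 ← R3 + (2/9)·R2: [0, 0, 40/27]
R4 ← R4 − (10/3)·R2: [0, 0, 40/9]
R5 ← R5 − (1/3)·R2: [0, 0, 16/9]
R4 ← R4 − (3)·R3: [0, 0, 0]
R5 ← R5 − (6/5)·R3: [0, 0, 0]
3 nonzero rows, so rank(B) = 3.
B has 3 columns; by rank–nullity, nullity = 3 − 3 = 0.

0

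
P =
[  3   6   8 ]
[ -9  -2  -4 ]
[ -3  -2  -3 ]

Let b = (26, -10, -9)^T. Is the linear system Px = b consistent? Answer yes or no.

yes

Row reduce the augmented matrix [P | b].
R2 ← R2 + (3)·R1: [0, 16, 20, 68]
R3 ← R3 + R1: [0, 4, 5, 17]
R3 ← R3 − (1/4)·R2: [0, 0, 0, 0]
The echelon form has 2 nonzero rows, and every pivot lies in the first 3 columns, so rank(P) = rank([P|b]) = 2.
The system is consistent.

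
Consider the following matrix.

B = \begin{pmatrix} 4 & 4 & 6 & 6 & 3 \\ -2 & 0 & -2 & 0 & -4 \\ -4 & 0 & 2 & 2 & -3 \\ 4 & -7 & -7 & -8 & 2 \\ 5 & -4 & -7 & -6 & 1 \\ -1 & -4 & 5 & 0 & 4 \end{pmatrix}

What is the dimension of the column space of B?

4

Row reduce to echelon form.
R2 ← R2 + (1/2)·R1: [0, 2, 1, 3, -5/2]
R3 ← R3 + R1: [0, 4, 8, 8, 0]
R4 ← R4 − R1: [0, -11, -13, -14, -1]
R5 ← R5 − (5/4)·R1: [0, -9, -29/2, -27/2, -11/4]
R6 ← R6 + (1/4)·R1: [0, -3, 13/2, 3/2, 19/4]
R3 ← R3 − (2)·R2: [0, 0, 6, 2, 5]
R4 ← R4 + (11/2)·R2: [0, 0, -15/2, 5/2, -59/4]
R5 ← R5 + (9/2)·R2: [0, 0, -10, 0, -14]
R6 ← R6 + (3/2)·R2: [0, 0, 8, 6, 1]
R4 ← R4 + (5/4)·R3: [0, 0, 0, 5, -17/2]
R5 ← R5 + (5/3)·R3: [0, 0, 0, 10/3, -17/3]
R6 ← R6 − (4/3)·R3: [0, 0, 0, 10/3, -17/3]
R5 ← R5 − (2/3)·R4: [0, 0, 0, 0, 0]
R6 ← R6 − (2/3)·R4: [0, 0, 0, 0, 0]
Echelon form has 4 nonzero rows, so rank(B) = 4.
The column space has dimension equal to the rank: 4.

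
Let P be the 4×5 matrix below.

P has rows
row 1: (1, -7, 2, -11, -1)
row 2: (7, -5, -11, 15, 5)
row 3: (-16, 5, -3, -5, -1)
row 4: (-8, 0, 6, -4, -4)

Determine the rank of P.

4

Row reduce to echelon form.
R2 ← R2 − (7)·R1: [0, 44, -25, 92, 12]
R3 ← R3 + (16)·R1: [0, -107, 29, -181, -17]
R4 ← R4 + (8)·R1: [0, -56, 22, -92, -12]
R3 ← R3 + (107/44)·R2: [0, 0, -1399/44, 470/11, 134/11]
R4 ← R4 + (14/11)·R2: [0, 0, -108/11, 276/11, 36/11]
R4 ← R4 − (432/1399)·R3: [0, 0, 0, 16644/1399, -684/1399]
Echelon form has 4 nonzero rows, so rank(P) = 4.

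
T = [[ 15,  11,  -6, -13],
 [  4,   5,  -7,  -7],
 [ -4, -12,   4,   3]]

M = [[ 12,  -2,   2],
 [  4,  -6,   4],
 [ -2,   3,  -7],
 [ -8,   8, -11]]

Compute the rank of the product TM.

3

First compute TM:
[[340, -218, 259],
 [138, -115, 154],
 [-128, 116, -117]]
Now row reduce the product.
R2 ← R2 − (69/170)·R1: [0, -2254/85, 8309/170]
R3 ← R3 + (32/85)·R1: [0, 2884/85, -1657/85]
R3 ← R3 + (206/161)·R2: [0, 0, 990/23]
3 nonzero rows, so rank(TM) = 3.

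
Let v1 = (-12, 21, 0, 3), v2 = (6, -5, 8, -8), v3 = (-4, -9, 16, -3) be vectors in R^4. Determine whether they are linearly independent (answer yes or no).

Form the matrix with these vectors as rows and row reduce.
R2 ← R2 + (1/2)·R1: [0, 11/2, 8, -13/2]
R3 ← R3 − (1/3)·R1: [0, -16, 16, -4]
R3 ← R3 + (32/11)·R2: [0, 0, 432/11, -252/11]
3 nonzero rows, so the 3 vectors span a space of dimension 3.
Since 3 = 3, the vectors are linearly independent.

yes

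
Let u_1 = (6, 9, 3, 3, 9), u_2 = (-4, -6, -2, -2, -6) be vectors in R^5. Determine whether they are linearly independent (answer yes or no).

Form the matrix with these vectors as rows and row reduce.
R2 ← R2 + (2/3)·R1: [0, 0, 0, 0, 0]
1 nonzero row, so the 2 vectors span a space of dimension 1.
Since 1 < 2, the vectors are linearly dependent.

no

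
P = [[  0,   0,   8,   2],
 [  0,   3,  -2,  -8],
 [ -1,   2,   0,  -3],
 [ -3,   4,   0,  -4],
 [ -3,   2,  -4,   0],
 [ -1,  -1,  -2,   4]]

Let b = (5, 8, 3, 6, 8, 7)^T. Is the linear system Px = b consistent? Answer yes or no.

Row reduce the augmented matrix [P | b].
Swap R1 ↔ R3
R4 ← R4 − (3)·R1: [0, -2, 0, 5, -3]
R5 ← R5 − (3)·R1: [0, -4, -4, 9, -1]
R6 ← R6 − R1: [0, -3, -2, 7, 4]
R4 ← R4 + (2/3)·R2: [0, 0, -4/3, -1/3, 7/3]
R5 ← R5 + (4/3)·R2: [0, 0, -20/3, -5/3, 29/3]
R6 ← R6 + R2: [0, 0, -4, -1, 12]
R4 ← R4 + (1/6)·R3: [0, 0, 0, 0, 19/6]
R5 ← R5 + (5/6)·R3: [0, 0, 0, 0, 83/6]
R6 ← R6 + (1/2)·R3: [0, 0, 0, 0, 29/2]
R5 ← R5 − (83/19)·R4: [0, 0, 0, 0, 0]
R6 ← R6 − (87/19)·R4: [0, 0, 0, 0, 0]
The echelon form has 4 nonzero rows; the last pivot sits in the augmented column, so rank(P) = 3 but rank([P|b]) = 4.
Since the ranks differ, the system is inconsistent.

no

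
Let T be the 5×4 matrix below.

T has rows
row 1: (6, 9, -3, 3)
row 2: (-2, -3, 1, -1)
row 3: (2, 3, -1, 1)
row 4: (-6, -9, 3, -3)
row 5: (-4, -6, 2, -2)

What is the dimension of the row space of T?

1

Row reduce to echelon form.
R2 ← R2 + (1/3)·R1: [0, 0, 0, 0]
R3 ← R3 − (1/3)·R1: [0, 0, 0, 0]
R4 ← R4 + R1: [0, 0, 0, 0]
R5 ← R5 + (2/3)·R1: [0, 0, 0, 0]
Echelon form has 1 nonzero row, so rank(T) = 1.
The row space has dimension equal to the rank: 1.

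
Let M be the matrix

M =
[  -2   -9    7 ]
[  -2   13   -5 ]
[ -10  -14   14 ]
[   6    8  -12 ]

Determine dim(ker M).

Row reduce to echelon form.
R2 ← R2 − R1: [0, 22, -12]
R3 ← R3 − (5)·R1: [0, 31, -21]
R4 ← R4 + (3)·R1: [0, -19, 9]
R3 ← R3 − (31/22)·R2: [0, 0, -45/11]
R4 ← R4 + (19/22)·R2: [0, 0, -15/11]
R4 ← R4 − (1/3)·R3: [0, 0, 0]
3 nonzero rows, so rank(M) = 3.
M has 3 columns; by rank–nullity, nullity = 3 − 3 = 0.

0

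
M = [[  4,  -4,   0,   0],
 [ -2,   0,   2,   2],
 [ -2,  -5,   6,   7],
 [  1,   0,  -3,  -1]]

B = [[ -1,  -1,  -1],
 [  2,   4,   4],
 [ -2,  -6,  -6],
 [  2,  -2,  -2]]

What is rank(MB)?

2

First compute MB:
[[-12, -20, -20],
 [  2, -14, -14],
 [ -6, -68, -68],
 [  3,  19,  19]]
Now row reduce the product.
R2 ← R2 + (1/6)·R1: [0, -52/3, -52/3]
R3 ← R3 − (1/2)·R1: [0, -58, -58]
R4 ← R4 + (1/4)·R1: [0, 14, 14]
R3 ← R3 − (87/26)·R2: [0, 0, 0]
R4 ← R4 + (21/26)·R2: [0, 0, 0]
2 nonzero rows, so rank(MB) = 2.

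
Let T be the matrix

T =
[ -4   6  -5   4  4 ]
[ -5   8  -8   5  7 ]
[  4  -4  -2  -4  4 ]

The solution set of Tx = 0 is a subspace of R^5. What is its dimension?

Row reduce to echelon form.
R2 ← R2 − (5/4)·R1: [0, 1/2, -7/4, 0, 2]
R3 ← R3 + R1: [0, 2, -7, 0, 8]
R3 ← R3 − (4)·R2: [0, 0, 0, 0, 0]
2 nonzero rows, so rank(T) = 2.
T has 5 columns; by rank–nullity, nullity = 5 − 2 = 3.

3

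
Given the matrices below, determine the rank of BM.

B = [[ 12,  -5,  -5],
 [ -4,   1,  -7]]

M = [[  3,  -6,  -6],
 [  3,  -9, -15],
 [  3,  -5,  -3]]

First compute BM:
[[  6,  -2,  18],
 [-30,  50,  30]]
Now row reduce the product.
R2 ← R2 + (5)·R1: [0, 40, 120]
2 nonzero rows, so rank(BM) = 2.

2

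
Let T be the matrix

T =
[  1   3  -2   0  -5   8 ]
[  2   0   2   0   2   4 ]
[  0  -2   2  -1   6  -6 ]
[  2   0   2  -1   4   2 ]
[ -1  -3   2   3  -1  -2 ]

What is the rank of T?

3

Row reduce to echelon form.
R2 ← R2 − (2)·R1: [0, -6, 6, 0, 12, -12]
R4 ← R4 − (2)·R1: [0, -6, 6, -1, 14, -14]
R5 ← R5 + R1: [0, 0, 0, 3, -6, 6]
R3 ← R3 − (1/3)·R2: [0, 0, 0, -1, 2, -2]
R4 ← R4 − R2: [0, 0, 0, -1, 2, -2]
R4 ← R4 − R3: [0, 0, 0, 0, 0, 0]
R5 ← R5 + (3)·R3: [0, 0, 0, 0, 0, 0]
Echelon form has 3 nonzero rows, so rank(T) = 3.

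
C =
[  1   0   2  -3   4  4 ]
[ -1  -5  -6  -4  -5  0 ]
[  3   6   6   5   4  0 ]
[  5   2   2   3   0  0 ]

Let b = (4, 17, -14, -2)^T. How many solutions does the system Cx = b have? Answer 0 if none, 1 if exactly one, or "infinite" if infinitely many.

Row reduce the augmented matrix [C | b].
R2 ← R2 + R1: [0, -5, -4, -7, -1, 4, 21]
R3 ← R3 − (3)·R1: [0, 6, 0, 14, -8, -12, -26]
R4 ← R4 − (5)·R1: [0, 2, -8, 18, -20, -20, -22]
R3 ← R3 + (6/5)·R2: [0, 0, -24/5, 28/5, -46/5, -36/5, -4/5]
R4 ← R4 + (2/5)·R2: [0, 0, -48/5, 76/5, -102/5, -92/5, -68/5]
R4 ← R4 − (2)·R3: [0, 0, 0, 4, -2, -4, -12]
The echelon form has 4 nonzero rows, and every pivot lies in the first 6 columns, so rank(C) = rank([C|b]) = 4.
The system is consistent.
rank = 4 < 6 unknowns, so there are infinitely many solutions.

infinite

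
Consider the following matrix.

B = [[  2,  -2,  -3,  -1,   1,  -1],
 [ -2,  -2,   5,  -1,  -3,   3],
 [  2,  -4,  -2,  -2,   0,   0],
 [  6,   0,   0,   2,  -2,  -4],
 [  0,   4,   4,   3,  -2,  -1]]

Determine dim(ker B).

Row reduce to echelon form.
R2 ← R2 + R1: [0, -4, 2, -2, -2, 2]
R3 ← R3 − R1: [0, -2, 1, -1, -1, 1]
R4 ← R4 − (3)·R1: [0, 6, 9, 5, -5, -1]
R3 ← R3 − (1/2)·R2: [0, 0, 0, 0, 0, 0]
R4 ← R4 + (3/2)·R2: [0, 0, 12, 2, -8, 2]
R5 ← R5 + R2: [0, 0, 6, 1, -4, 1]
Swap R3 ↔ R4
R5 ← R5 − (1/2)·R3: [0, 0, 0, 0, 0, 0]
3 nonzero rows, so rank(B) = 3.
B has 6 columns; by rank–nullity, nullity = 6 − 3 = 3.

3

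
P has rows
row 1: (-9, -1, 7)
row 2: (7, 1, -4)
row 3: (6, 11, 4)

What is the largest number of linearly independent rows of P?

Row reduce to echelon form.
R2 ← R2 + (7/9)·R1: [0, 2/9, 13/9]
R3 ← R3 + (2/3)·R1: [0, 31/3, 26/3]
R3 ← R3 − (93/2)·R2: [0, 0, -117/2]
Echelon form has 3 nonzero rows, so rank(P) = 3.
The rank gives the maximum number of linearly independent rows: 3.

3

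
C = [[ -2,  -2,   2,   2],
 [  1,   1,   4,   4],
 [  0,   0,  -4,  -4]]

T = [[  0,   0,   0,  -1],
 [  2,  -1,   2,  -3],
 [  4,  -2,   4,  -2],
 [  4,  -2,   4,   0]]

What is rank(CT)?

First compute CT:
[[ 12,  -6,  12,   4],
 [ 34, -17,  34, -12],
 [-32,  16, -32,   8]]
Now row reduce the product.
R2 ← R2 − (17/6)·R1: [0, 0, 0, -70/3]
R3 ← R3 + (8/3)·R1: [0, 0, 0, 56/3]
R3 ← R3 + (4/5)·R2: [0, 0, 0, 0]
2 nonzero rows, so rank(CT) = 2.

2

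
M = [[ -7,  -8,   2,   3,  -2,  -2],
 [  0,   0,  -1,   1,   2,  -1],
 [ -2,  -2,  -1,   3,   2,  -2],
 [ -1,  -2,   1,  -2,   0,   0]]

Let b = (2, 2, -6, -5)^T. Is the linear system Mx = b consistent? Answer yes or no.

Row reduce the augmented matrix [M | b].
R3 ← R3 − (2/7)·R1: [0, 2/7, -11/7, 15/7, 18/7, -10/7, -46/7]
R4 ← R4 − (1/7)·R1: [0, -6/7, 5/7, -17/7, 2/7, 2/7, -37/7]
Swap R2 ↔ R3
R4 ← R4 + (3)·R2: [0, 0, -4, 4, 8, -4, -25]
R4 ← R4 − (4)·R3: [0, 0, 0, 0, 0, 0, -33]
The echelon form has 4 nonzero rows; the last pivot sits in the augmented column, so rank(M) = 3 but rank([M|b]) = 4.
Since the ranks differ, the system is inconsistent.

no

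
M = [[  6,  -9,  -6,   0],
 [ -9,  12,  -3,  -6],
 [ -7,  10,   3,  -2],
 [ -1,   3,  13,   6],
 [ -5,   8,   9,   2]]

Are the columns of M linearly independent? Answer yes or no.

no

Row reduce M to echelon form.
R2 ← R2 + (3/2)·R1: [0, -3/2, -12, -6]
R3 ← R3 + (7/6)·R1: [0, -1/2, -4, -2]
R4 ← R4 + (1/6)·R1: [0, 3/2, 12, 6]
R5 ← R5 + (5/6)·R1: [0, 1/2, 4, 2]
R3 ← R3 − (1/3)·R2: [0, 0, 0, 0]
R4 ← R4 + R2: [0, 0, 0, 0]
R5 ← R5 + (1/3)·R2: [0, 0, 0, 0]
2 pivots among 4 columns.
Only 2 < 4 pivot columns, so the columns are linearly dependent.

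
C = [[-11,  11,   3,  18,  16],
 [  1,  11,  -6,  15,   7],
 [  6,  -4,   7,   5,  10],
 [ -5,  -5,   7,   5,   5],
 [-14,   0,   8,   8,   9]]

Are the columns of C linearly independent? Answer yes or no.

Row reduce C to echelon form.
R2 ← R2 + (1/11)·R1: [0, 12, -63/11, 183/11, 93/11]
R3 ← R3 + (6/11)·R1: [0, 2, 95/11, 163/11, 206/11]
R4 ← R4 − (5/11)·R1: [0, -10, 62/11, -35/11, -25/11]
R5 ← R5 − (14/11)·R1: [0, -14, 46/11, -164/11, -125/11]
R3 ← R3 − (1/6)·R2: [0, 0, 211/22, 265/22, 381/22]
R4 ← R4 + (5/6)·R2: [0, 0, 19/22, 235/22, 105/22]
R5 ← R5 + (7/6)·R2: [0, 0, -5/2, 9/2, -3/2]
R4 ← R4 − (19/211)·R3: [0, 0, 0, 2025/211, 678/211]
R5 ← R5 + (55/211)·R3: [0, 0, 0, 1612/211, 636/211]
R5 ← R5 − (1612/2025)·R4: [0, 0, 0, 0, 308/675]
5 pivots among 5 columns.
Every column is a pivot column, so the columns are linearly independent.

yes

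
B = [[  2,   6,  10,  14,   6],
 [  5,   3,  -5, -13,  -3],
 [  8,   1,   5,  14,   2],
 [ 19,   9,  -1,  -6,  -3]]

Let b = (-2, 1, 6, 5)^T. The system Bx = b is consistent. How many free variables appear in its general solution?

1

Row reduce the augmented matrix [B | b].
R2 ← R2 − (5/2)·R1: [0, -12, -30, -48, -18, 6]
R3 ← R3 − (4)·R1: [0, -23, -35, -42, -22, 14]
R4 ← R4 − (19/2)·R1: [0, -48, -96, -139, -60, 24]
R3 ← R3 − (23/12)·R2: [0, 0, 45/2, 50, 25/2, 5/2]
R4 ← R4 − (4)·R2: [0, 0, 24, 53, 12, 0]
R4 ← R4 − (16/15)·R3: [0, 0, 0, -1/3, -4/3, -8/3]
The echelon form has 4 nonzero rows, and every pivot lies in the first 5 columns, so rank(B) = rank([B|b]) = 4.
The system is consistent.
Free variables = (unknowns) − (rank) = 5 − 4 = 1.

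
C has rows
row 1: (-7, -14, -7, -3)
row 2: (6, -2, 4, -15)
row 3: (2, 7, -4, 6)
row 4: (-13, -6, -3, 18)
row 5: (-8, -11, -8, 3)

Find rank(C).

Row reduce to echelon form.
R2 ← R2 + (6/7)·R1: [0, -14, -2, -123/7]
R3 ← R3 + (2/7)·R1: [0, 3, -6, 36/7]
R4 ← R4 − (13/7)·R1: [0, 20, 10, 165/7]
R5 ← R5 − (8/7)·R1: [0, 5, 0, 45/7]
R3 ← R3 + (3/14)·R2: [0, 0, -45/7, 135/98]
R4 ← R4 + (10/7)·R2: [0, 0, 50/7, -75/49]
R5 ← R5 + (5/14)·R2: [0, 0, -5/7, 15/98]
R4 ← R4 + (10/9)·R3: [0, 0, 0, 0]
R5 ← R5 − (1/9)·R3: [0, 0, 0, 0]
Echelon form has 3 nonzero rows, so rank(C) = 3.

3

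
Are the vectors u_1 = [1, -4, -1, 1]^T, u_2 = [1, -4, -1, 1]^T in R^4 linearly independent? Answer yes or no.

Form the matrix with these vectors as rows and row reduce.
R2 ← R2 − R1: [0, 0, 0, 0]
1 nonzero row, so the 2 vectors span a space of dimension 1.
Since 1 < 2, the vectors are linearly dependent.

no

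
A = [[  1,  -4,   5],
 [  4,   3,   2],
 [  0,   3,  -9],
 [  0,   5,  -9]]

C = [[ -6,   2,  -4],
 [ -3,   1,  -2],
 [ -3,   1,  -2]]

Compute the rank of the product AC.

First compute AC:
[[ -9,   3,  -6],
 [-39,  13, -26],
 [ 18,  -6,  12],
 [ 12,  -4,   8]]
Now row reduce the product.
R2 ← R2 − (13/3)·R1: [0, 0, 0]
R3 ← R3 + (2)·R1: [0, 0, 0]
R4 ← R4 + (4/3)·R1: [0, 0, 0]
1 nonzero row, so rank(AC) = 1.

1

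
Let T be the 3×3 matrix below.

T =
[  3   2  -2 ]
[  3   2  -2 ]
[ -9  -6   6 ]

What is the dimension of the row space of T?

Row reduce to echelon form.
R2 ← R2 − R1: [0, 0, 0]
R3 ← R3 + (3)·R1: [0, 0, 0]
Echelon form has 1 nonzero row, so rank(T) = 1.
The row space has dimension equal to the rank: 1.

1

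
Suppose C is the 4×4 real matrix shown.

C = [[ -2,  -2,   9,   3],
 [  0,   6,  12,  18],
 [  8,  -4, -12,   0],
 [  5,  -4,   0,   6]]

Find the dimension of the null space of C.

1

Row reduce to echelon form.
R3 ← R3 + (4)·R1: [0, -12, 24, 12]
R4 ← R4 + (5/2)·R1: [0, -9, 45/2, 27/2]
R3 ← R3 + (2)·R2: [0, 0, 48, 48]
R4 ← R4 + (3/2)·R2: [0, 0, 81/2, 81/2]
R4 ← R4 − (27/32)·R3: [0, 0, 0, 0]
3 nonzero rows, so rank(C) = 3.
C has 4 columns; by rank–nullity, nullity = 4 − 3 = 1.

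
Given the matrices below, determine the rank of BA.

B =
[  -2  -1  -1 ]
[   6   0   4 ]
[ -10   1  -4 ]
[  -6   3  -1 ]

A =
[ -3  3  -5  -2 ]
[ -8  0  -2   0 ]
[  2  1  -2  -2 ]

First compute BA:
[[ 12,  -7,  14,   6],
 [-10,  22, -38, -20],
 [ 14, -34,  56,  28],
 [ -8, -19,  26,  14]]
Now row reduce the product.
R2 ← R2 + (5/6)·R1: [0, 97/6, -79/3, -15]
R3 ← R3 − (7/6)·R1: [0, -155/6, 119/3, 21]
R4 ← R4 + (2/3)·R1: [0, -71/3, 106/3, 18]
R3 ← R3 + (155/97)·R2: [0, 0, -234/97, -288/97]
R4 ← R4 + (142/97)·R2: [0, 0, -312/97, -384/97]
R4 ← R4 − (4/3)·R3: [0, 0, 0, 0]
3 nonzero rows, so rank(BA) = 3.

3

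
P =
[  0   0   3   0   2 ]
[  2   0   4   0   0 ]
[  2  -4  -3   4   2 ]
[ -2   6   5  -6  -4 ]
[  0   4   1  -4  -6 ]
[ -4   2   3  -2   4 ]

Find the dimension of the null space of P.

Row reduce to echelon form.
Swap R1 ↔ R2
R3 ← R3 − R1: [0, -4, -7, 4, 2]
R4 ← R4 + R1: [0, 6, 9, -6, -4]
R6 ← R6 + (2)·R1: [0, 2, 11, -2, 4]
Swap R2 ↔ R3
R4 ← R4 + (3/2)·R2: [0, 0, -3/2, 0, -1]
R5 ← R5 + R2: [0, 0, -6, 0, -4]
R6 ← R6 + (1/2)·R2: [0, 0, 15/2, 0, 5]
R4 ← R4 + (1/2)·R3: [0, 0, 0, 0, 0]
R5 ← R5 + (2)·R3: [0, 0, 0, 0, 0]
R6 ← R6 − (5/2)·R3: [0, 0, 0, 0, 0]
3 nonzero rows, so rank(P) = 3.
P has 5 columns; by rank–nullity, nullity = 5 − 3 = 2.

2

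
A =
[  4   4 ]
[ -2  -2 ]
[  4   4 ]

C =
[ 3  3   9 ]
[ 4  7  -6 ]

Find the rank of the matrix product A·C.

First compute AC:
[[ 28,  40,  12],
 [-14, -20,  -6],
 [ 28,  40,  12]]
Now row reduce the product.
R2 ← R2 + (1/2)·R1: [0, 0, 0]
R3 ← R3 − R1: [0, 0, 0]
1 nonzero row, so rank(AC) = 1.

1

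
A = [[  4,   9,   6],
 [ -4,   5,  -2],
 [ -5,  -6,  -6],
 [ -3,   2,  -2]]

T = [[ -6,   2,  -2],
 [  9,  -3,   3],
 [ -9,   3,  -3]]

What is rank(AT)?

1

First compute AT:
[[  3,  -1,   1],
 [ 87, -29,  29],
 [ 30, -10,  10],
 [ 54, -18,  18]]
Now row reduce the product.
R2 ← R2 − (29)·R1: [0, 0, 0]
R3 ← R3 − (10)·R1: [0, 0, 0]
R4 ← R4 − (18)·R1: [0, 0, 0]
1 nonzero row, so rank(AT) = 1.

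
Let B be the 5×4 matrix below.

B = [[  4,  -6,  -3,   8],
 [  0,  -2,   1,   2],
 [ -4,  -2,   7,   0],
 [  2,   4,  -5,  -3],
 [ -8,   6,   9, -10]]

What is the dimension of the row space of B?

2

Row reduce to echelon form.
R3 ← R3 + R1: [0, -8, 4, 8]
R4 ← R4 − (1/2)·R1: [0, 7, -7/2, -7]
R5 ← R5 + (2)·R1: [0, -6, 3, 6]
R3 ← R3 − (4)·R2: [0, 0, 0, 0]
R4 ← R4 + (7/2)·R2: [0, 0, 0, 0]
R5 ← R5 − (3)·R2: [0, 0, 0, 0]
Echelon form has 2 nonzero rows, so rank(B) = 2.
The row space has dimension equal to the rank: 2.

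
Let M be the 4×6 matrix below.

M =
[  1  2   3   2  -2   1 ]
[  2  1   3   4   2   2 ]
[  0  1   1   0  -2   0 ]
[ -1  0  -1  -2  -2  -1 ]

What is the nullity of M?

4

Row reduce to echelon form.
R2 ← R2 − (2)·R1: [0, -3, -3, 0, 6, 0]
R4 ← R4 + R1: [0, 2, 2, 0, -4, 0]
R3 ← R3 + (1/3)·R2: [0, 0, 0, 0, 0, 0]
R4 ← R4 + (2/3)·R2: [0, 0, 0, 0, 0, 0]
2 nonzero rows, so rank(M) = 2.
M has 6 columns; by rank–nullity, nullity = 6 − 2 = 4.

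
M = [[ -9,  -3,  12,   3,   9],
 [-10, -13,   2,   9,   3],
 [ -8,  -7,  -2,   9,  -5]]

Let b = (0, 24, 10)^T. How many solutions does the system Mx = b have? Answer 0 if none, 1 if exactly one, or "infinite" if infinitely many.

Row reduce the augmented matrix [M | b].
R2 ← R2 − (10/9)·R1: [0, -29/3, -34/3, 17/3, -7, 24]
R3 ← R3 − (8/9)·R1: [0, -13/3, -38/3, 19/3, -13, 10]
R3 ← R3 − (13/29)·R2: [0, 0, -220/29, 110/29, -286/29, -22/29]
The echelon form has 3 nonzero rows, and every pivot lies in the first 5 columns, so rank(M) = rank([M|b]) = 3.
The system is consistent.
rank = 3 < 5 unknowns, so there are infinitely many solutions.

infinite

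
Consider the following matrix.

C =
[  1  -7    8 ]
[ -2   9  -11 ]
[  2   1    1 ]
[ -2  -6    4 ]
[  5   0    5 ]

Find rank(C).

Row reduce to echelon form.
R2 ← R2 + (2)·R1: [0, -5, 5]
R3 ← R3 − (2)·R1: [0, 15, -15]
R4 ← R4 + (2)·R1: [0, -20, 20]
R5 ← R5 − (5)·R1: [0, 35, -35]
R3 ← R3 + (3)·R2: [0, 0, 0]
R4 ← R4 − (4)·R2: [0, 0, 0]
R5 ← R5 + (7)·R2: [0, 0, 0]
Echelon form has 2 nonzero rows, so rank(C) = 2.

2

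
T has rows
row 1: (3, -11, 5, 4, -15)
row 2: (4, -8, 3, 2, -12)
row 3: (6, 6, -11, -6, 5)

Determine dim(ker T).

2

Row reduce to echelon form.
R2 ← R2 − (4/3)·R1: [0, 20/3, -11/3, -10/3, 8]
R3 ← R3 − (2)·R1: [0, 28, -21, -14, 35]
R3 ← R3 − (21/5)·R2: [0, 0, -28/5, 0, 7/5]
3 nonzero rows, so rank(T) = 3.
T has 5 columns; by rank–nullity, nullity = 5 − 3 = 2.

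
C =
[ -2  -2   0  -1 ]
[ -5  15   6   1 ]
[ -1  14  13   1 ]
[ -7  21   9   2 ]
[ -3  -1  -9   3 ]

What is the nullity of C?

Row reduce to echelon form.
R2 ← R2 − (5/2)·R1: [0, 20, 6, 7/2]
R3 ← R3 − (1/2)·R1: [0, 15, 13, 3/2]
R4 ← R4 − (7/2)·R1: [0, 28, 9, 11/2]
R5 ← R5 − (3/2)·R1: [0, 2, -9, 9/2]
R3 ← R3 − (3/4)·R2: [0, 0, 17/2, -9/8]
R4 ← R4 − (7/5)·R2: [0, 0, 3/5, 3/5]
R5 ← R5 − (1/10)·R2: [0, 0, -48/5, 83/20]
R4 ← R4 − (6/85)·R3: [0, 0, 0, 231/340]
R5 ← R5 + (96/85)·R3: [0, 0, 0, 979/340]
R5 ← R5 − (89/21)·R4: [0, 0, 0, 0]
4 nonzero rows, so rank(C) = 4.
C has 4 columns; by rank–nullity, nullity = 4 − 4 = 0.

0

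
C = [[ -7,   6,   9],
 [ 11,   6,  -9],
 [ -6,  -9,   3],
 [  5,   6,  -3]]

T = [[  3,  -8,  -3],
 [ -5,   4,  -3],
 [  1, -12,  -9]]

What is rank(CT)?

2

First compute CT:
[[-42, -28, -78],
 [ -6,  44,  30],
 [ 30, -24,  18],
 [-18,  20,  -6]]
Now row reduce the product.
R2 ← R2 − (1/7)·R1: [0, 48, 288/7]
R3 ← R3 + (5/7)·R1: [0, -44, -264/7]
R4 ← R4 − (3/7)·R1: [0, 32, 192/7]
R3 ← R3 + (11/12)·R2: [0, 0, 0]
R4 ← R4 − (2/3)·R2: [0, 0, 0]
2 nonzero rows, so rank(CT) = 2.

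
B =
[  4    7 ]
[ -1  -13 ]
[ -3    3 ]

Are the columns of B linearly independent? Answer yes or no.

yes

Row reduce B to echelon form.
R2 ← R2 + (1/4)·R1: [0, -45/4]
R3 ← R3 + (3/4)·R1: [0, 33/4]
R3 ← R3 + (11/15)·R2: [0, 0]
2 pivots among 2 columns.
Every column is a pivot column, so the columns are linearly independent.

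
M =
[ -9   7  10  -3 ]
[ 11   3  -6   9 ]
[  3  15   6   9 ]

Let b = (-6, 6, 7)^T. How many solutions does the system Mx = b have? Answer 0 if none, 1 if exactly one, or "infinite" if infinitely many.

0

Row reduce the augmented matrix [M | b].
R2 ← R2 + (11/9)·R1: [0, 104/9, 56/9, 16/3, -4/3]
R3 ← R3 + (1/3)·R1: [0, 52/3, 28/3, 8, 5]
R3 ← R3 − (3/2)·R2: [0, 0, 0, 0, 7]
The echelon form has 3 nonzero rows; the last pivot sits in the augmented column, so rank(M) = 2 but rank([M|b]) = 3.
Since the ranks differ, the system is inconsistent.
It has no solutions.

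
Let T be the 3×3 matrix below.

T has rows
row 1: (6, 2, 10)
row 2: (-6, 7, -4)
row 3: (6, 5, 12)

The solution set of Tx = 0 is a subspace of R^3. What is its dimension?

1

Row reduce to echelon form.
R2 ← R2 + R1: [0, 9, 6]
R3 ← R3 − R1: [0, 3, 2]
R3 ← R3 − (1/3)·R2: [0, 0, 0]
2 nonzero rows, so rank(T) = 2.
T has 3 columns; by rank–nullity, nullity = 3 − 2 = 1.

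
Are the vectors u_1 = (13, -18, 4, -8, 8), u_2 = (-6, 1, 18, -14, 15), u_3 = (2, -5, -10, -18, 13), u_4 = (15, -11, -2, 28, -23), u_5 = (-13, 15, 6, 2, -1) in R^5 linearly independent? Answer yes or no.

Form the matrix with these vectors as rows and row reduce.
R2 ← R2 + (6/13)·R1: [0, -95/13, 258/13, -230/13, 243/13]
R3 ← R3 − (2/13)·R1: [0, -29/13, -138/13, -218/13, 153/13]
R4 ← R4 − (15/13)·R1: [0, 127/13, -86/13, 484/13, -419/13]
R5 ← R5 + R1: [0, -3, 10, -6, 7]
R3 ← R3 − (29/95)·R2: [0, 0, -1584/95, -216/19, 576/95]
R4 ← R4 + (127/95)·R2: [0, 0, 1892/95, 258/19, -688/95]
R5 ← R5 − (39/95)·R2: [0, 0, 176/95, 24/19, -64/95]
R4 ← R4 + (43/36)·R3: [0, 0, 0, 0, 0]
R5 ← R5 + (1/9)·R3: [0, 0, 0, 0, 0]
3 nonzero rows, so the 5 vectors span a space of dimension 3.
Since 3 < 5, the vectors are linearly dependent.

no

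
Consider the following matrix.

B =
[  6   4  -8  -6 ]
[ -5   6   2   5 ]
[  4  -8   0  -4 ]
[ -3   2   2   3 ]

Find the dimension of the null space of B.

2

Row reduce to echelon form.
R2 ← R2 + (5/6)·R1: [0, 28/3, -14/3, 0]
R3 ← R3 − (2/3)·R1: [0, -32/3, 16/3, 0]
R4 ← R4 + (1/2)·R1: [0, 4, -2, 0]
R3 ← R3 + (8/7)·R2: [0, 0, 0, 0]
R4 ← R4 − (3/7)·R2: [0, 0, 0, 0]
2 nonzero rows, so rank(B) = 2.
B has 4 columns; by rank–nullity, nullity = 4 − 2 = 2.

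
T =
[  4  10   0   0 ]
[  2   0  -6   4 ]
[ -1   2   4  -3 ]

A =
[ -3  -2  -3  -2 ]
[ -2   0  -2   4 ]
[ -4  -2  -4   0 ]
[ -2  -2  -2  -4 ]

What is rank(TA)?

First compute TA:
[[-32,  -8, -32,  32],
 [ 10,   0,  10, -20],
 [-11,   0, -11,  22]]
Now row reduce the product.
R2 ← R2 + (5/16)·R1: [0, -5/2, 0, -10]
R3 ← R3 − (11/32)·R1: [0, 11/4, 0, 11]
R3 ← R3 + (11/10)·R2: [0, 0, 0, 0]
2 nonzero rows, so rank(TA) = 2.

2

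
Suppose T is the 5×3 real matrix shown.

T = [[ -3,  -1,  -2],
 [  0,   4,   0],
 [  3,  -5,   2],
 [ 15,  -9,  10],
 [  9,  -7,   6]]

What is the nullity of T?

Row reduce to echelon form.
R3 ← R3 + R1: [0, -6, 0]
R4 ← R4 + (5)·R1: [0, -14, 0]
R5 ← R5 + (3)·R1: [0, -10, 0]
R3 ← R3 + (3/2)·R2: [0, 0, 0]
R4 ← R4 + (7/2)·R2: [0, 0, 0]
R5 ← R5 + (5/2)·R2: [0, 0, 0]
2 nonzero rows, so rank(T) = 2.
T has 3 columns; by rank–nullity, nullity = 3 − 2 = 1.

1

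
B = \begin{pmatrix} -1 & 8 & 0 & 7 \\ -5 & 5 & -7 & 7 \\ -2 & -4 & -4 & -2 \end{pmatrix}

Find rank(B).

Row reduce to echelon form.
R2 ← R2 − (5)·R1: [0, -35, -7, -28]
R3 ← R3 − (2)·R1: [0, -20, -4, -16]
R3 ← R3 − (4/7)·R2: [0, 0, 0, 0]
Echelon form has 2 nonzero rows, so rank(B) = 2.

2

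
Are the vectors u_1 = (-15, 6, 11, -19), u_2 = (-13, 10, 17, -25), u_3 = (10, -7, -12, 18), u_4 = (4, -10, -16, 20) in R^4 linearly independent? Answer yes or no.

no

Form the matrix with these vectors as rows and row reduce.
R2 ← R2 − (13/15)·R1: [0, 24/5, 112/15, -128/15]
R3 ← R3 + (2/3)·R1: [0, -3, -14/3, 16/3]
R4 ← R4 + (4/15)·R1: [0, -42/5, -196/15, 224/15]
R3 ← R3 + (5/8)·R2: [0, 0, 0, 0]
R4 ← R4 + (7/4)·R2: [0, 0, 0, 0]
2 nonzero rows, so the 4 vectors span a space of dimension 2.
Since 2 < 4, the vectors are linearly dependent.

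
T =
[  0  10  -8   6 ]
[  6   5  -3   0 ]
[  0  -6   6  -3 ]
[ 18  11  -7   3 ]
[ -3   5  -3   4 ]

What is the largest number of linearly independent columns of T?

4

Row reduce to echelon form.
Swap R1 ↔ R2
R4 ← R4 − (3)·R1: [0, -4, 2, 3]
R5 ← R5 + (1/2)·R1: [0, 15/2, -9/2, 4]
R3 ← R3 + (3/5)·R2: [0, 0, 6/5, 3/5]
R4 ← R4 + (2/5)·R2: [0, 0, -6/5, 27/5]
R5 ← R5 − (3/4)·R2: [0, 0, 3/2, -1/2]
R4 ← R4 + R3: [0, 0, 0, 6]
R5 ← R5 − (5/4)·R3: [0, 0, 0, -5/4]
R5 ← R5 + (5/24)·R4: [0, 0, 0, 0]
Echelon form has 4 nonzero rows, so rank(T) = 4.
The rank gives the maximum number of linearly independent columns: 4.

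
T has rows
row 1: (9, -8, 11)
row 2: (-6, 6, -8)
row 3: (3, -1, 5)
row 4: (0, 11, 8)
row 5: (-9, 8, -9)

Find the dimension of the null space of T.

0

Row reduce to echelon form.
R2 ← R2 + (2/3)·R1: [0, 2/3, -2/3]
R3 ← R3 − (1/3)·R1: [0, 5/3, 4/3]
R5 ← R5 + R1: [0, 0, 2]
R3 ← R3 − (5/2)·R2: [0, 0, 3]
R4 ← R4 − (33/2)·R2: [0, 0, 19]
R4 ← R4 − (19/3)·R3: [0, 0, 0]
R5 ← R5 − (2/3)·R3: [0, 0, 0]
3 nonzero rows, so rank(T) = 3.
T has 3 columns; by rank–nullity, nullity = 3 − 3 = 0.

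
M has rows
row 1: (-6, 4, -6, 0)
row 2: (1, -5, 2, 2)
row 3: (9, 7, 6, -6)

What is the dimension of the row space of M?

2

Row reduce to echelon form.
R2 ← R2 + (1/6)·R1: [0, -13/3, 1, 2]
R3 ← R3 + (3/2)·R1: [0, 13, -3, -6]
R3 ← R3 + (3)·R2: [0, 0, 0, 0]
Echelon form has 2 nonzero rows, so rank(M) = 2.
The row space has dimension equal to the rank: 2.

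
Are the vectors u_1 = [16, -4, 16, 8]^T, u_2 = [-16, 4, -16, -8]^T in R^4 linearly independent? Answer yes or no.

no

Form the matrix with these vectors as rows and row reduce.
R2 ← R2 + R1: [0, 0, 0, 0]
1 nonzero row, so the 2 vectors span a space of dimension 1.
Since 1 < 2, the vectors are linearly dependent.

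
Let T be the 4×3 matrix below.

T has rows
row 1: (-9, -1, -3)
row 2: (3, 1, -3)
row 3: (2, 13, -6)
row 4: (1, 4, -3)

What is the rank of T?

3

Row reduce to echelon form.
R2 ← R2 + (1/3)·R1: [0, 2/3, -4]
R3 ← R3 + (2/9)·R1: [0, 115/9, -20/3]
R4 ← R4 + (1/9)·R1: [0, 35/9, -10/3]
R3 ← R3 − (115/6)·R2: [0, 0, 70]
R4 ← R4 − (35/6)·R2: [0, 0, 20]
R4 ← R4 − (2/7)·R3: [0, 0, 0]
Echelon form has 3 nonzero rows, so rank(T) = 3.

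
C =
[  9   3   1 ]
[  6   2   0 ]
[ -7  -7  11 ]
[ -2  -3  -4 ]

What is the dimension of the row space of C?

3

Row reduce to echelon form.
R2 ← R2 − (2/3)·R1: [0, 0, -2/3]
R3 ← R3 + (7/9)·R1: [0, -14/3, 106/9]
R4 ← R4 + (2/9)·R1: [0, -7/3, -34/9]
Swap R2 ↔ R3
R4 ← R4 − (1/2)·R2: [0, 0, -29/3]
R4 ← R4 − (29/2)·R3: [0, 0, 0]
Echelon form has 3 nonzero rows, so rank(C) = 3.
The row space has dimension equal to the rank: 3.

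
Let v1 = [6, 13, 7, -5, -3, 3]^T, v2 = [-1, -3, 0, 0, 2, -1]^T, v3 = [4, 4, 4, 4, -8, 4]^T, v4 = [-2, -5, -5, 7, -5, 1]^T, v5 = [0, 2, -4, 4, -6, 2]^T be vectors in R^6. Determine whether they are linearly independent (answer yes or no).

no

Form the matrix with these vectors as rows and row reduce.
R2 ← R2 + (1/6)·R1: [0, -5/6, 7/6, -5/6, 3/2, -1/2]
R3 ← R3 − (2/3)·R1: [0, -14/3, -2/3, 22/3, -6, 2]
R4 ← R4 + (1/3)·R1: [0, -2/3, -8/3, 16/3, -6, 2]
R3 ← R3 − (28/5)·R2: [0, 0, -36/5, 12, -72/5, 24/5]
R4 ← R4 − (4/5)·R2: [0, 0, -18/5, 6, -36/5, 12/5]
R5 ← R5 + (12/5)·R2: [0, 0, -6/5, 2, -12/5, 4/5]
R4 ← R4 − (1/2)·R3: [0, 0, 0, 0, 0, 0]
R5 ← R5 − (1/6)·R3: [0, 0, 0, 0, 0, 0]
3 nonzero rows, so the 5 vectors span a space of dimension 3.
Since 3 < 5, the vectors are linearly dependent.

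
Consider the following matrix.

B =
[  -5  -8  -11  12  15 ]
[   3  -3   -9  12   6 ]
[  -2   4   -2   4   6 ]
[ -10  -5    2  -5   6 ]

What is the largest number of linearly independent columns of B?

4

Row reduce to echelon form.
R2 ← R2 + (3/5)·R1: [0, -39/5, -78/5, 96/5, 15]
R3 ← R3 − (2/5)·R1: [0, 36/5, 12/5, -4/5, 0]
R4 ← R4 − (2)·R1: [0, 11, 24, -29, -24]
R3 ← R3 + (12/13)·R2: [0, 0, -12, 220/13, 180/13]
R4 ← R4 + (55/39)·R2: [0, 0, 2, -25/13, -37/13]
R4 ← R4 + (1/6)·R3: [0, 0, 0, 35/39, -7/13]
Echelon form has 4 nonzero rows, so rank(B) = 4.
The rank gives the maximum number of linearly independent columns: 4.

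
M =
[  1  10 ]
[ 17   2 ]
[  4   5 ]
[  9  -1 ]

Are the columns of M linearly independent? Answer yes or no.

yes

Row reduce M to echelon form.
R2 ← R2 − (17)·R1: [0, -168]
R3 ← R3 − (4)·R1: [0, -35]
R4 ← R4 − (9)·R1: [0, -91]
R3 ← R3 − (5/24)·R2: [0, 0]
R4 ← R4 − (13/24)·R2: [0, 0]
2 pivots among 2 columns.
Every column is a pivot column, so the columns are linearly independent.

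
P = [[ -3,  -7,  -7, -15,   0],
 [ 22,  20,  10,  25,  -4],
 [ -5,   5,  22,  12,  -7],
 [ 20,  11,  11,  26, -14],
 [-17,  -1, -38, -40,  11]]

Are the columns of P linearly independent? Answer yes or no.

Row reduce P to echelon form.
R2 ← R2 + (22/3)·R1: [0, -94/3, -124/3, -85, -4]
R3 ← R3 − (5/3)·R1: [0, 50/3, 101/3, 37, -7]
R4 ← R4 + (20/3)·R1: [0, -107/3, -107/3, -74, -14]
R5 ← R5 − (17/3)·R1: [0, 116/3, 5/3, 45, 11]
R3 ← R3 + (25/47)·R2: [0, 0, 549/47, -386/47, -429/47]
R4 ← R4 − (107/94)·R2: [0, 0, 535/47, 2139/94, -444/47]
R5 ← R5 + (58/47)·R2: [0, 0, -2319/47, -2815/47, 285/47]
R4 ← R4 − (535/549)·R3: [0, 0, 0, 33773/1098, -101/183]
R5 ← R5 + (773/183)·R3: [0, 0, 0, -17309/183, -1982/61]
R5 ← R5 + (103854/33773)·R4: [0, 0, 0, 0, -1154664/33773]
5 pivots among 5 columns.
Every column is a pivot column, so the columns are linearly independent.

yes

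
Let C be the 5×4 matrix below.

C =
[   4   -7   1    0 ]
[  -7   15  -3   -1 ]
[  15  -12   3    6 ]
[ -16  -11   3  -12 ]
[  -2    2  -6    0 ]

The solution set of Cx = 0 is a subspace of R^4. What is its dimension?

0

Row reduce to echelon form.
R2 ← R2 + (7/4)·R1: [0, 11/4, -5/4, -1]
R3 ← R3 − (15/4)·R1: [0, 57/4, -3/4, 6]
R4 ← R4 + (4)·R1: [0, -39, 7, -12]
R5 ← R5 + (1/2)·R1: [0, -3/2, -11/2, 0]
R3 ← R3 − (57/11)·R2: [0, 0, 63/11, 123/11]
R4 ← R4 + (156/11)·R2: [0, 0, -118/11, -288/11]
R5 ← R5 + (6/11)·R2: [0, 0, -68/11, -6/11]
R4 ← R4 + (118/63)·R3: [0, 0, 0, -110/21]
R5 ← R5 + (68/63)·R3: [0, 0, 0, 242/21]
R5 ← R5 + (11/5)·R4: [0, 0, 0, 0]
4 nonzero rows, so rank(C) = 4.
C has 4 columns; by rank–nullity, nullity = 4 − 4 = 0.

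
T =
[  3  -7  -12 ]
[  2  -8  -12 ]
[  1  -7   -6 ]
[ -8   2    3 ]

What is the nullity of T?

Row reduce to echelon form.
R2 ← R2 − (2/3)·R1: [0, -10/3, -4]
R3 ← R3 − (1/3)·R1: [0, -14/3, -2]
R4 ← R4 + (8/3)·R1: [0, -50/3, -29]
R3 ← R3 − (7/5)·R2: [0, 0, 18/5]
R4 ← R4 − (5)·R2: [0, 0, -9]
R4 ← R4 + (5/2)·R3: [0, 0, 0]
3 nonzero rows, so rank(T) = 3.
T has 3 columns; by rank–nullity, nullity = 3 − 3 = 0.

0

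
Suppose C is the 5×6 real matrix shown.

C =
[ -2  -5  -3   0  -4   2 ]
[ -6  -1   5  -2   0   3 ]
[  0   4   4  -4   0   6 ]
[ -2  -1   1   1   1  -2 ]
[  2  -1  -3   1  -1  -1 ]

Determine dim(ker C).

3

Row reduce to echelon form.
R2 ← R2 − (3)·R1: [0, 14, 14, -2, 12, -3]
R4 ← R4 − R1: [0, 4, 4, 1, 5, -4]
R5 ← R5 + R1: [0, -6, -6, 1, -5, 1]
R3 ← R3 − (2/7)·R2: [0, 0, 0, -24/7, -24/7, 48/7]
R4 ← R4 − (2/7)·R2: [0, 0, 0, 11/7, 11/7, -22/7]
R5 ← R5 + (3/7)·R2: [0, 0, 0, 1/7, 1/7, -2/7]
R4 ← R4 + (11/24)·R3: [0, 0, 0, 0, 0, 0]
R5 ← R5 + (1/24)·R3: [0, 0, 0, 0, 0, 0]
3 nonzero rows, so rank(C) = 3.
C has 6 columns; by rank–nullity, nullity = 6 − 3 = 3.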